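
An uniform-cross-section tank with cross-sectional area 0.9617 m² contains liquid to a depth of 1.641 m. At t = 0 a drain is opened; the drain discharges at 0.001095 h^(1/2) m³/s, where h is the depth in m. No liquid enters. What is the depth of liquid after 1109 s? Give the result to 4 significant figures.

With no inflow, A dh/dt = −0.001095 √h.
This is separable: 2 d(√h)/dt = −0.001095/A, so √h = √h₀ − (0.001095/(2A)) t.
√h = √1.641 − 0.001095·1109/(2·0.9617) = 1.28102 − 0.631359 = 0.649657.
h = 0.649657² = 0.422054 m.

0.4221 m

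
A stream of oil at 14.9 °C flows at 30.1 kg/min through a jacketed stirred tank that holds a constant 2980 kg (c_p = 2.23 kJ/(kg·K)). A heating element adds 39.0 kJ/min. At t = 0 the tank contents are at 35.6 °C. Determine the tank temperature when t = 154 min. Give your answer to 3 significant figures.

19.7 °C

M c_p dT/dt = ṁ c_p (T_in − T) + Q̇.
Rearrange: dT/dt = (T_ss − T)/τ with τ = M/ṁ = 99.003 min and T_ss = T_in + Q̇/(ṁ c_p) = 15.481 °C.
Integrating: T(t) = T_ss + (T₀ − T_ss) e^(−t/τ).
T(154) = 15.481 + (20.119)·e^(−154/99.003) = 15.481 + (20.119)·0.21108 = 19.728 °C.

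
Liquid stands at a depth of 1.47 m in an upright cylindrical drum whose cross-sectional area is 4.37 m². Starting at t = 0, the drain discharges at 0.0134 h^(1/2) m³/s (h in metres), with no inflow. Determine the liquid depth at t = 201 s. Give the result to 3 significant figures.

0.818 m

A dh/dt = −Q_out = −0.0134 √h.
Separate and integrate: 2(√h − √h₀) = −(0.0134/A) t.
√h = √1.47 − 0.0134·201/(2·4.37) = 1.2124 − 0.30817 = 0.90427.
h = 0.90427² = 0.81770 m.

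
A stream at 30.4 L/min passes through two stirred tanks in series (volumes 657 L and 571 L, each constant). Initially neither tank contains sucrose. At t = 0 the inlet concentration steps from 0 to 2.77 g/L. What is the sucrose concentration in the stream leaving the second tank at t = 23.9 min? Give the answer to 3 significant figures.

0.920 g/L

Each tank obeys Vᵢ dCᵢ/dt = Q(Cᵢ₋₁ − Cᵢ), so τᵢ = Vᵢ/Q.
τ₁ = 657/30.4 = 21.612 min; τ₂ = 571/30.4 = 18.783 min.
Tank 1: C₁ = C_in(1 − e^(−t/τ₁)). Tank 2 (τ₁ ≠ τ₂): C₂ = C_in[1 − (τ₁ e^(−t/τ₁) − τ₂ e^(−t/τ₂))/(τ₁ − τ₂)].
At t = 23.9: e^(−t/τ₁) = 0.33092, e^(−t/τ₂) = 0.28015.
C₂ = 2.77·[1 − (21.612·0.33092 − 18.783·0.28015)/(2.8289)] = 2.77·0.33197 = 0.91957 g/L.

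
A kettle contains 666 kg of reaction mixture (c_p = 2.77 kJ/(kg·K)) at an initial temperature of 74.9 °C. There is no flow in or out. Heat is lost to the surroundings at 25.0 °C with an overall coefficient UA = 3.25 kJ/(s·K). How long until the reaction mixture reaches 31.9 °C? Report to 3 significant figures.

First-law balance (no shaft work): M c_p dT/dt = −UA(T − T_amb).
τ = M c_p/UA = 567.64 s; T_ss = T_amb = 25.000 °C.
T(t) = T_ss + (T₀ − T_ss)e^(−t/τ); set T = 31.9:
t = −τ ln[(T − T_ss)/(T₀ − T_ss)] = −567.64 · ln(0.13828) = 1123.1 s.

1120 s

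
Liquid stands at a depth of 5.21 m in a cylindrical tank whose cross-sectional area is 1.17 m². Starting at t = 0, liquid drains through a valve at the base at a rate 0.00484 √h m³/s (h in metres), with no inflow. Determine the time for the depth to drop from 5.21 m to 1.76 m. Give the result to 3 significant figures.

Unsteady balance on liquid volume: A dh/dt = −0.00484 √h.
Separate and integrate: 2(√h − √h₀) = −(0.00484/A) t.
t = 2A(√h₀ − √h)/0.00484 = 2·1.17·(√5.21 − √1.76)/0.00484
  = 2.3400 × (2.2825 − 1.3266) / 0.00484 = 462.15 s.

462 s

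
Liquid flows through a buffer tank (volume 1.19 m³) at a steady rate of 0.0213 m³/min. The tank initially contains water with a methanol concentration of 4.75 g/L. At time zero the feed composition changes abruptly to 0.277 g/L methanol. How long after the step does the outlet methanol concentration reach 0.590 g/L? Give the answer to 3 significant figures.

Species balance on the tank: V dC/dt = Q(C_in − C), so τ = V/Q = 55.869 min.
C(t) = C_in + (C₀ − C_in) e^(−t/τ). Set C = 0.590 and solve for t:
e^(−t/τ) = (C − C_in)/(C₀ − C_in) = (0.590 − 0.277)/(4.75 − 0.277) = 0.069975
t = −τ ln(…) = 55.869 × 2.6596 = 148.59 min.

149 min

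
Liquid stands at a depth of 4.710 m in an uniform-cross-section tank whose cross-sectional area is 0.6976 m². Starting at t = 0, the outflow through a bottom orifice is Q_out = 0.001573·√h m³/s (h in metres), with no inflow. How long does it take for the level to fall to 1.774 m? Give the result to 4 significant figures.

743.6 s

With no inflow, A dh/dt = −0.001573 √h.
∫ h^(−1/2) dh = −(0.001573/A) ∫ dt, giving 2√h = 2√h₀ − (0.001573/A) t.
t = 2A(√h₀ − √h)/0.001573 = 2·0.6976·(√4.710 − √1.774)/0.001573
  = 1.39520 × (2.17025 − 1.33192) / 0.001573 = 743.578 s.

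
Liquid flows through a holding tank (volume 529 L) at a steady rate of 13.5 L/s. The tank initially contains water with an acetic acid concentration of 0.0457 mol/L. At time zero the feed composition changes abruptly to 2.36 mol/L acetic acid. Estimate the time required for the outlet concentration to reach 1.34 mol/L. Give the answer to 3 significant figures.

Species balance on the tank: V dC/dt = Q(C_in − C), so τ = V/Q = 39.185 s.
C(t) = C_in + (C₀ − C_in) e^(−t/τ). Set C = 1.34 and solve for t:
e^(−t/τ) = (C − C_in)/(C₀ − C_in) = (1.34 − 2.36)/(0.0457 − 2.36) = 0.44074
t = −τ ln(…) = 39.185 × 0.81930 = 32.105 s.

32.1 s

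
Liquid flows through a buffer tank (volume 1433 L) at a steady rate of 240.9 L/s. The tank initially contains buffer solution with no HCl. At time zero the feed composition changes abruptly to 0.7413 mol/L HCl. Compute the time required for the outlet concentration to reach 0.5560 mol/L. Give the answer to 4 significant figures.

Species balance: V dC/dt = Q(C_in − C) ⇒ τ = V/Q = 5.94853 s.
C(t) = C_in + (C₀ − C_in) e^(−t/τ). Set C = 0.5560 and solve for t:
e^(−t/τ) = (C − C_in)/(C₀ − C_in) = (0.5560 − 0.7413)/(0 − 0.7413) = 0.249966
t = −τ ln(…) = 5.94853 × 1.38643 = 8.24721 s.

8.247 s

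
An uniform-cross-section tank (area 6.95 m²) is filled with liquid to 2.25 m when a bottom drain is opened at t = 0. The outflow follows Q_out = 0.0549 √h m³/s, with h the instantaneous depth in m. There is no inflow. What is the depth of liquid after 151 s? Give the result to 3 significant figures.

0.817 m

A dh/dt = −Q_out = −0.0549 √h.
∫ h^(−1/2) dh = −(0.0549/A) ∫ dt, giving 2√h = 2√h₀ − (0.0549/A) t.
√h = √2.25 − 0.0549·151/(2·6.95) = 1.5000 − 0.59640 = 0.90360.
h = 0.90360² = 0.81650 m.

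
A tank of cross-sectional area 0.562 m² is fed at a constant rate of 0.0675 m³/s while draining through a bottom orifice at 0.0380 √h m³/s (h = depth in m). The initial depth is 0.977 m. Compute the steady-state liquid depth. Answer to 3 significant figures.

3.16 m

Level balance: A dh/dt = 0.0675 − 0.0380 √h. Setting dh/dt = 0:
Q_in = 0.0380 √h_ss ⇒ √h_ss = 0.0675/0.0380 = 1.7763.
h_ss = 1.7763² = 3.1553 m. (Since h₀ = 0.977 m < h_ss, the level will rise toward this value.)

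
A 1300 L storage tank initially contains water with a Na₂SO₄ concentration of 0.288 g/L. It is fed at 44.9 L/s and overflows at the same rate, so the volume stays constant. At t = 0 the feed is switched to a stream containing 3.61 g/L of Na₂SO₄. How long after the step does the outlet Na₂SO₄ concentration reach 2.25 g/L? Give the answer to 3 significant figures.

25.9 s

Species balance: V dC/dt = Q(C_in − C) ⇒ τ = V/Q = 28.953 s.
C(t) = C_in + (C₀ − C_in) e^(−t/τ). Set C = 2.25 and solve for t:
e^(−t/τ) = (C − C_in)/(C₀ − C_in) = (2.25 − 3.61)/(0.288 − 3.61) = 0.40939
t = −τ ln(…) = 28.953 × 0.89308 = 25.858 s.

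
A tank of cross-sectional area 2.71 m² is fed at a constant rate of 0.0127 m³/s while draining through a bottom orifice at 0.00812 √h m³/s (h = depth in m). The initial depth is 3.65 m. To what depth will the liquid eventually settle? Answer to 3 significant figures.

2.45 m

A dh/dt = Q_in − 0.00812 √h. Steady state requires inflow = outflow:
Q_in = 0.00812 √h_ss ⇒ √h_ss = 0.0127/0.00812 = 1.5640.
h_ss = 1.5640² = 2.4462 m. (Since h₀ = 3.65 m > h_ss, the level will fall toward this value.)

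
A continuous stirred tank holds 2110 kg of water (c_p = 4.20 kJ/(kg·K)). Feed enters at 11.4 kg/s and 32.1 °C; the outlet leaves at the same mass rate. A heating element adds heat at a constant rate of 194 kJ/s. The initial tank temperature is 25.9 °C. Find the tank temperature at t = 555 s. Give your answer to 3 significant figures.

M c_p dT/dt = ṁ c_p (T_in − T) + Q̇.
Rearrange: dT/dt = (T_ss − T)/τ with τ = M/ṁ = 185.09 s and T_ss = T_in + Q̇/(ṁ c_p) = 36.152 °C.
Integrating: T(t) = T_ss + (T₀ − T_ss) e^(−t/τ).
T(555) = 36.152 + (-10.252)·e^(−555/185.09) = 36.152 + (-10.252)·0.049858 = 35.641 °C.

35.6 °C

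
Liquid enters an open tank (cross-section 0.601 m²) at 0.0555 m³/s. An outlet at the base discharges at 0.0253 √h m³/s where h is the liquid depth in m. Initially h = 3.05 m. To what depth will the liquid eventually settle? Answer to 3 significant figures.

Mass balance (ρ constant): A dh/dt = Q_in − 0.0253 √h. At steady state dh/dt = 0:
Q_in = 0.0253 √h_ss ⇒ √h_ss = 0.0555/0.0253 = 2.1937.
h_ss = 2.1937² = 4.8122 m. (Since h₀ = 3.05 m < h_ss, the level will rise toward this value.)

4.81 m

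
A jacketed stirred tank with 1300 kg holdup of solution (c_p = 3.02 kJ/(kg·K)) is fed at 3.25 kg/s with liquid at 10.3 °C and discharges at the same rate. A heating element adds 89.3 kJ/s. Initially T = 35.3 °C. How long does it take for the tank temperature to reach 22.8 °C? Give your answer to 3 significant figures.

617 s

Heat balance on the well-mixed liquid: M c_p dT/dt = ṁ c_p (T_in − T) + 89.3.
τ = M/ṁ = 400.00 s; T_ss = T_in + Q̇/(ṁ c_p) = 19.398 °C.
T(t) = T_ss + (T₀ − T_ss) e^(−t/τ). Set T = 22.8:
e^(−t/τ) = (22.8 − 19.398)/(35.3 − 19.398) = 0.21392
t = −400.00 · ln(0.21392) = 616.86 s.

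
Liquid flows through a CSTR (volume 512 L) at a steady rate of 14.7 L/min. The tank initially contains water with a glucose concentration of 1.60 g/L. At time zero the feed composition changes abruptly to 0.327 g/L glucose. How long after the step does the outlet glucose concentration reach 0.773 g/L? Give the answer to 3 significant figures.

36.5 min

Species balance: V dC/dt = Q(C_in − C) ⇒ τ = V/Q = 34.830 min.
C(t) = C_in + (C₀ − C_in) e^(−t/τ). Set C = 0.773 and solve for t:
e^(−t/τ) = (C − C_in)/(C₀ − C_in) = (0.773 − 0.327)/(1.60 − 0.327) = 0.35035
t = −τ ln(…) = 34.830 × 1.0488 = 36.530 min.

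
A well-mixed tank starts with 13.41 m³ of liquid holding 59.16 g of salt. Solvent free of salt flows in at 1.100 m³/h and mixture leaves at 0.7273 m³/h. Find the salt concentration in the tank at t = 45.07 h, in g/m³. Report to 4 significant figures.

Let m(t) be the amount of salt. Volume: V(t) = V₀ + (Q_in − Q_out) t = 13.41 + 0.372700 t; V(45.07) = 30.2076 m³.
Species balance (pure solvent in): dm/dt = −Q_out · m/V(t).
Separate: dm/m = −Q_out dt/V(t) ⇒ ln(m/m₀) = −(Q_out/(Q_in−Q_out)) ln(V/V₀).
m = m₀ (V₀/V)^(Q_out/(Q_in−Q_out)) = 59.16 × (13.41/30.2076)^(1.95144) = 12.1278 g.
C = m/V = 12.1278/30.2076 = 0.401482 g/m³.

0.4015 g/m³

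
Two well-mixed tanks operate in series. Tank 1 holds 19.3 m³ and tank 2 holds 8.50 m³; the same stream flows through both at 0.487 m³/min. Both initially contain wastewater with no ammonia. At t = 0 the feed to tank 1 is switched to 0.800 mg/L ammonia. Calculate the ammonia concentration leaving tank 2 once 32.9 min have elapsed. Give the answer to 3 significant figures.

0.272 mg/L

Species balance on tank i: dCᵢ/dt = (Cᵢ₋₁ − Cᵢ)/τᵢ with τᵢ = Vᵢ/Q.
τ₁ = 19.3/0.487 = 39.630 min; τ₂ = 8.50/0.487 = 17.454 min.
Tank 1: C₁ = C_in(1 − e^(−t/τ₁)). Tank 2 (τ₁ ≠ τ₂): C₂ = C_in[1 − (τ₁ e^(−t/τ₁) − τ₂ e^(−t/τ₂))/(τ₁ − τ₂)].
At t = 32.9: e^(−t/τ₁) = 0.43597, e^(−t/τ₂) = 0.15183.
C₂ = 0.800·[1 − (39.630·0.43597 − 17.454·0.15183)/(22.177)] = 0.800·0.34039 = 0.27232 mg/L.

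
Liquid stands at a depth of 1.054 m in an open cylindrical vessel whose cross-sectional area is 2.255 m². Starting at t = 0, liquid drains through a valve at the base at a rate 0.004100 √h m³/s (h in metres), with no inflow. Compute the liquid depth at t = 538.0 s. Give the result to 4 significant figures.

A dh/dt = −Q_out = −0.004100 √h.
This is separable: 2 d(√h)/dt = −0.004100/A, so √h = √h₀ − (0.004100/(2A)) t.
√h = √1.054 − 0.004100·538.0/(2·2.255) = 1.02665 − 0.489091 = 0.537554.
h = 0.537554² = 0.288964 m.

0.2890 m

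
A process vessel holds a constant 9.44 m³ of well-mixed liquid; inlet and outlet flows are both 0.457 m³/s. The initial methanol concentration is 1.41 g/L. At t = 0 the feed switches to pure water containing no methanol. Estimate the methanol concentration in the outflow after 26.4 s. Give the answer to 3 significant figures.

0.393 g/L

Accumulation = in − out for the solute gives V dC/dt = Q(C_in − C).
So dC/dt = (C_in − C)/τ with τ = V/Q = 9.44/0.457 = 20.656 s.
This is linear first-order; C(t) = C_in + (C₀ − C_in) e^(−t/τ).
C(26.4) = 0 + (1.41 − 0)·e^(−26.4/20.656) = 0 + (1.4100)·0.27858 = 0.39280 g/L.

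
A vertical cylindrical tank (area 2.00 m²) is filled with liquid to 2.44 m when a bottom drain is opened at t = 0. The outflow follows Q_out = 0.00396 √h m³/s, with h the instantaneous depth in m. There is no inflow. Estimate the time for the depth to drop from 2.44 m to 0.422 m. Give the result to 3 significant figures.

922 s

Mass balance (ρ constant): A dh/dt = −0.00396 √h.
This is separable: 2 d(√h)/dt = −0.00396/A, so √h = √h₀ − (0.00396/(2A)) t.
t = 2A(√h₀ − √h)/0.00396 = 2·2.00·(√2.44 − √0.422)/0.00396
  = 4.0000 × (1.5620 − 0.64962) / 0.00396 = 921.65 s.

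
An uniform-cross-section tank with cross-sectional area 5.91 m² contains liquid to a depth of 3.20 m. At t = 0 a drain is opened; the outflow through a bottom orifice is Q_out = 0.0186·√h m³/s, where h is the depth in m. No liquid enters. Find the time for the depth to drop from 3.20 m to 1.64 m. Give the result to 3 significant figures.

323 s

A dh/dt = −Q_out = −0.0186 √h.
∫ h^(−1/2) dh = −(0.0186/A) ∫ dt, giving 2√h = 2√h₀ − (0.0186/A) t.
t = 2A(√h₀ − √h)/0.0186 = 2·5.91·(√3.20 − √1.64)/0.0186
  = 11.820 × (1.7889 − 1.2806) / 0.0186 = 322.97 s.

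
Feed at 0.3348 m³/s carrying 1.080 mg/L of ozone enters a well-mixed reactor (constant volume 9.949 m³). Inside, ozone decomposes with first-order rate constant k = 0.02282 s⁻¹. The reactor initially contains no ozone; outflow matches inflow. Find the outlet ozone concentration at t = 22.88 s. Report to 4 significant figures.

V dC/dt = Q(C_in − C) − k V C.
This is linear with rate a = Q/V + k = 0.0564716 s⁻¹.
C_ss = Q C_in/(Q + kV) = 0.643575 mg/L; C(t) = C_ss + (C₀ − C_ss) e^(−a t).
C(22.88) = 0.643575 + (-0.643575)·e^(−0.0564716·22.88) = 0.643575 + (-0.643575)·0.274701 = 0.466784 mg/L.

0.4668 mg/L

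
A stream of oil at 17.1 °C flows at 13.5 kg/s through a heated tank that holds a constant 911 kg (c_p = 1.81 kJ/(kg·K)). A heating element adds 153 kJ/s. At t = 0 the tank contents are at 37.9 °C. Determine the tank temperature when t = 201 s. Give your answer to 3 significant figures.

First-law balance (no shaft work): M c_p dT/dt = ṁ c_p (T_in − T) + 153.
Rearrange: dT/dt = (T_ss − T)/τ with τ = M/ṁ = 67.481 s and T_ss = T_in + Q̇/(ṁ c_p) = 23.362 °C.
This is linear first-order; T(t) = T_ss + (T₀ − T_ss) e^(−t/τ).
T(201) = 23.362 + (14.538)·e^(−201/67.481) = 23.362 + (14.538)·0.050864 = 24.101 °C.

24.1 °C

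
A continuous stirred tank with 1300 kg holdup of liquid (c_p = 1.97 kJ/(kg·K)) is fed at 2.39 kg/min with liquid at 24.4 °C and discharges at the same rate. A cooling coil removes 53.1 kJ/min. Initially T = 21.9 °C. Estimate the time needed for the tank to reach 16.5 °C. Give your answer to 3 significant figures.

519 min

M c_p dT/dt = ṁ c_p (T_in − T) − Q̇.
τ = M/ṁ = 543.93 min; T_ss = T_in − Q̇/(ṁ c_p) = 13.122 °C.
T(t) = T_ss + (T₀ − T_ss) e^(−t/τ). Set T = 16.5:
e^(−t/τ) = (16.5 − 13.122)/(21.9 − 13.122) = 0.38482
t = −543.93 · ln(0.38482) = 519.44 min.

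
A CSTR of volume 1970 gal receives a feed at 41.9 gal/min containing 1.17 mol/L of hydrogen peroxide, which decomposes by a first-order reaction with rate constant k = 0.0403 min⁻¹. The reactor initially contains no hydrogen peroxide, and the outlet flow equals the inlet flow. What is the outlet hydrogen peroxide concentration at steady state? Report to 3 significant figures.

0.404 mol/L

Accumulation = in − out − consumed: V dC/dt = Q C_in − Q C − k V C.
At steady state: 0 = Q C_in − (Q + kV) C_ss, so C_ss = Q C_in/(Q + kV).
C_ss = 41.9·1.17/(41.9 + 0.0403·1970) = 49.023/121.29 = 0.40418 mol/L.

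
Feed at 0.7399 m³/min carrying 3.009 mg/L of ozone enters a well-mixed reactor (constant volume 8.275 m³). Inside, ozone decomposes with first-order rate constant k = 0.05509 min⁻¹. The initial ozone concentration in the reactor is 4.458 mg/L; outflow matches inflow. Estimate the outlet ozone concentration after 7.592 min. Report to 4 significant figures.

2.729 mg/L

Species balance: V dC/dt = Q C_in − Q C − k V C.
dC/dt = (Q/V) C_in − (Q/V + k) C; effective rate a = Q/V + k = 0.0894139 + 0.05509 = 0.144504 min⁻¹.
C_ss = Q C_in/(Q + kV) = 1.86186 mg/L; C(t) = C_ss + (C₀ − C_ss) e^(−a t).
C(7.592) = 1.86186 + (2.59614)·e^(−0.144504·7.592) = 1.86186 + (2.59614)·0.333847 = 2.72857 mg/L.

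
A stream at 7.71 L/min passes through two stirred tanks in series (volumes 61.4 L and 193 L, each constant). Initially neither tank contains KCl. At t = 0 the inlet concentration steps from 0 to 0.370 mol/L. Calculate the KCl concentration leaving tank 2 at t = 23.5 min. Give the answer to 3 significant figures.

0.167 mol/L

Time constants: τᵢ = Vᵢ/Q for each well-mixed tank.
τ₁ = 61.4/7.71 = 7.9637 min; τ₂ = 193/7.71 = 25.032 min.
Tank 1: C₁ = C_in(1 − e^(−t/τ₁)). Tank 2 (τ₁ ≠ τ₂): C₂ = C_in[1 − (τ₁ e^(−t/τ₁) − τ₂ e^(−t/τ₂))/(τ₁ − τ₂)].
At t = 23.5: e^(−t/τ₁) = 0.052293, e^(−t/τ₂) = 0.39110.
C₂ = 0.370·[1 − (7.9637·0.052293 − 25.032·0.39110)/(-17.069)] = 0.370·0.45082 = 0.16680 mol/L.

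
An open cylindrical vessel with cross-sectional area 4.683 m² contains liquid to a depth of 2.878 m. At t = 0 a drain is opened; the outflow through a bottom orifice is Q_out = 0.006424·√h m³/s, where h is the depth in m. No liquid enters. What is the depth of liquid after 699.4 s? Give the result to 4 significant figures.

Unsteady balance on liquid volume: A dh/dt = −0.006424 √h.
∫ h^(−1/2) dh = −(0.006424/A) ∫ dt, giving 2√h = 2√h₀ − (0.006424/A) t.
√h = √2.878 − 0.006424·699.4/(2·4.683) = 1.69647 − 0.479708 = 1.21676.
h = 1.21676² = 1.48050 m.

1.481 m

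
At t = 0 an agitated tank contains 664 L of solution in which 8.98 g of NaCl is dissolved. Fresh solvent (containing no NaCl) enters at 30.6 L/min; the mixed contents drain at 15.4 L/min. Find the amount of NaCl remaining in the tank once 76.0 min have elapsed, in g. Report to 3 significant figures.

3.23 g

Total volume: dV/dt = Q_in − Q_out = 15.200 L/min, so V(t) = 664 + 15.200 t and V(76.0) = 1819.2 L.
Species balance (pure solvent in): dm/dt = −Q_out · m/V(t).
Separate: dm/m = −Q_out dt/V(t) ⇒ ln(m/m₀) = −(Q_out/(Q_in−Q_out)) ln(V/V₀).
m = m₀ (V₀/V)^(Q_out/(Q_in−Q_out)) = 8.98 × (664/1819.2)^(1.0132) = 3.2345 g.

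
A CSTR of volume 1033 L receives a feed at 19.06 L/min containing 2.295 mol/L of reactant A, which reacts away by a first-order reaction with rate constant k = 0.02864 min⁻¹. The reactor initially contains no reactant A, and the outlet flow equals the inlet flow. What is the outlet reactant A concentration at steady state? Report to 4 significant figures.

V dC/dt = Q(C_in − C) − k V C.
At steady state: 0 = Q C_in − (Q + kV) C_ss, so C_ss = Q C_in/(Q + kV).
C_ss = 19.06·2.295/(19.06 + 0.02864·1033) = 43.7427/48.6451 = 0.899221 mol/L.

0.8992 mol/L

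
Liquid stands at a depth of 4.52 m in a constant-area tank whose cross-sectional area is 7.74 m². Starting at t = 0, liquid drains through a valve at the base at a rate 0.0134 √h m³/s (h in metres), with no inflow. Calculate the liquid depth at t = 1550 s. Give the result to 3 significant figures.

0.615 m

Volume balance on the tank: A dh/dt = −0.0134 √h.
This is separable: 2 d(√h)/dt = −0.0134/A, so √h = √h₀ − (0.0134/(2A)) t.
√h = √4.52 − 0.0134·1550/(2·7.74) = 2.1260 − 1.3417 = 0.78430.
h = 0.78430² = 0.61512 m.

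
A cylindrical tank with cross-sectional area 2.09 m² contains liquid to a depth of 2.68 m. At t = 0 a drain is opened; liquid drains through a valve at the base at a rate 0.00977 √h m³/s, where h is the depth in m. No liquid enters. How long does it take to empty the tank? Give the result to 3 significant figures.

700 s

Volume balance on the tank: A dh/dt = −0.00977 √h.
This is separable: 2 d(√h)/dt = −0.00977/A, so √h = √h₀ − (0.00977/(2A)) t.
Tank is empty when √h = 0: t_empty = 2A√h₀/0.00977.
t_empty = 2·2.09·√2.68/0.00977 = 4.1800·1.6371/0.00977 = 700.40 s.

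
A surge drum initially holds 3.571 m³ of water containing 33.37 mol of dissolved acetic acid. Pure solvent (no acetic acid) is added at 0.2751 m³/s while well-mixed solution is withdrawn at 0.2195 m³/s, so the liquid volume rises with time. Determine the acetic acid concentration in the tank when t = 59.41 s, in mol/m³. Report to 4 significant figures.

Total volume: dV/dt = Q_in − Q_out = 0.0556000 m³/s, so V(t) = 3.571 + 0.0556000 t and V(59.41) = 6.87420 m³.
Solute balance: dm/dt = 0 − Q_out C = −Q_out m/V(t).
dm/m = −Q_out dt/(V₀ + 0.0556000 t); integrating gives ln(m/m₀) = −(Q_out/(Q_in−Q_out)) ln(V/V₀).
m = m₀ (V₀/V)^(Q_out/(Q_in−Q_out)) = 33.37 × (3.571/6.87420)^(3.94784) = 2.51457 mol.
C = m/V = 2.51457/6.87420 = 0.365798 mol/m³.

0.3658 mol/m³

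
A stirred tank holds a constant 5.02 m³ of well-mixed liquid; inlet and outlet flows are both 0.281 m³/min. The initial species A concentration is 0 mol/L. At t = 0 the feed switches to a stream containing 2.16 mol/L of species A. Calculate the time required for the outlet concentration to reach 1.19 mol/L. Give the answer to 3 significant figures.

Species balance: V dC/dt = Q(C_in − C) ⇒ τ = V/Q = 17.865 min.
C(t) = C_in + (C₀ − C_in) e^(−t/τ). Set C = 1.19 and solve for t:
e^(−t/τ) = (C − C_in)/(C₀ − C_in) = (1.19 − 2.16)/(0 − 2.16) = 0.44907
t = −τ ln(…) = 17.865 × 0.80057 = 14.302 min.

14.3 min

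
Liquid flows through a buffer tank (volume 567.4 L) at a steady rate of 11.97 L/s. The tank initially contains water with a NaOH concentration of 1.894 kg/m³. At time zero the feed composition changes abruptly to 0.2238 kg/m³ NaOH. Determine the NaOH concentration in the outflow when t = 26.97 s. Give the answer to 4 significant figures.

1.169 kg/m³

Unsteady species balance (constant V, well mixed): V dC/dt = Q(C_in − C).
Time constant τ = V/Q = 567.4/11.97 = 47.4018 s.
This is linear first-order; C(t) = C_in + (C₀ − C_in) e^(−t/τ).
C(26.97) = 0.2238 + (1.894 − 0.2238)·e^(−26.97/47.4018) = 0.2238 + (1.67020)·0.566111 = 1.16932 kg/m³.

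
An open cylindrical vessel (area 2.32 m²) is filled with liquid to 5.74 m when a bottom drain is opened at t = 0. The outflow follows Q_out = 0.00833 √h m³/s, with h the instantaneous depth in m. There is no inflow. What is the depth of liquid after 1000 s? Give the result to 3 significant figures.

A dh/dt = −Q_out = −0.00833 √h.
∫ h^(−1/2) dh = −(0.00833/A) ∫ dt, giving 2√h = 2√h₀ − (0.00833/A) t.
√h = √5.74 − 0.00833·1000/(2·2.32) = 2.3958 − 1.7953 = 0.60057.
h = 0.60057² = 0.36069 m.

0.361 m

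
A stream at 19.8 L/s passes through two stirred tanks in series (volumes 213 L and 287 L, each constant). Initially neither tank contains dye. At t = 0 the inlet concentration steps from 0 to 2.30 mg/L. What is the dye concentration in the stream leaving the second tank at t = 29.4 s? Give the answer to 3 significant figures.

Time constants: τᵢ = Vᵢ/Q for each well-mixed tank.
τ₁ = 213/19.8 = 10.758 s; τ₂ = 287/19.8 = 14.495 s.
Solving the cascade with C₁(0)=C₂(0)=0 gives C₂(t) = C_in[1 − (τ₁ e^(−t/τ₁) − τ₂ e^(−t/τ₂))/(τ₁ − τ₂)].
At t = 29.4: e^(−t/τ₁) = 0.065027, e^(−t/τ₂) = 0.13156.
C₂ = 2.30·[1 − (10.758·0.065027 − 14.495·0.13156)/(-3.7374)] = 2.30·0.67693 = 1.5569 mg/L.

1.56 mg/L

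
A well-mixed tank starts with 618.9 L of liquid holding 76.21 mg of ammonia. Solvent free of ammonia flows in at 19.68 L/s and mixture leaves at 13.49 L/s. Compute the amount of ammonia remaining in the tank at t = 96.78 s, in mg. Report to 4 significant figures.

Let m(t) be the amount of ammonia. Volume: V(t) = V₀ + (Q_in − Q_out) t = 618.9 + 6.19000 t; V(96.78) = 1217.97 L.
No ammonia enters, so dm/dt = −Q_out · (m/V).
dm/m = −Q_out dt/(V₀ + 6.19000 t); integrating gives ln(m/m₀) = −(Q_out/(Q_in−Q_out)) ln(V/V₀).
m = m₀ (V₀/V)^(Q_out/(Q_in−Q_out)) = 76.21 × (618.9/1217.97)^(2.17932) = 17.4284 mg.

17.43 mg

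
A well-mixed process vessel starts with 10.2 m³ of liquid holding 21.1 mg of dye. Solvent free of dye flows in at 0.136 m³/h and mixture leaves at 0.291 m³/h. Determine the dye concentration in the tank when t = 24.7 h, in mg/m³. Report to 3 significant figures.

Let m(t) be the amount of dye. Volume: V(t) = V₀ + (Q_in − Q_out) t = 10.2 − 0.15500 t; V(24.7) = 6.3715 m³.
Solute balance: dm/dt = 0 − Q_out C = −Q_out m/V(t).
dm/m = −Q_out dt/(V₀ − 0.15500 t); integrating gives ln(m/m₀) = −(Q_out/(Q_in−Q_out)) ln(V/V₀).
m = m₀ (V₀/V)^(Q_out/(Q_in−Q_out)) = 21.1 × (10.2/6.3715)^(-1.8774) = 8.7220 mg.
C = m/V = 8.7220/6.3715 = 1.3689 mg/m³.

1.37 mg/m³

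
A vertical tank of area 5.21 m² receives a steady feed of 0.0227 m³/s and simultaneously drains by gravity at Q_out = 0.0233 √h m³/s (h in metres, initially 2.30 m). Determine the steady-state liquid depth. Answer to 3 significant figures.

0.949 m

A dh/dt = Q_in − 0.0233 √h. Steady state requires inflow = outflow:
Q_in = 0.0233 √h_ss ⇒ √h_ss = 0.0227/0.0233 = 0.97425.
h_ss = 0.97425² = 0.94916 m. (Since h₀ = 2.30 m > h_ss, the level will fall toward this value.)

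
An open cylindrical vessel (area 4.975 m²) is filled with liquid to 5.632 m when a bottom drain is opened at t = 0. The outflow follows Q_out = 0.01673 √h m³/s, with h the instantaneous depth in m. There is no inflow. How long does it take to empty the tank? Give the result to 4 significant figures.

1411 s

With no inflow, A dh/dt = −0.01673 √h.
∫ h^(−1/2) dh = −(0.01673/A) ∫ dt, giving 2√h = 2√h₀ − (0.01673/A) t.
Tank is empty when √h = 0: t_empty = 2A√h₀/0.01673.
t_empty = 2·4.975·√5.632/0.01673 = 9.95000·2.37318/0.01673 = 1411.43 s.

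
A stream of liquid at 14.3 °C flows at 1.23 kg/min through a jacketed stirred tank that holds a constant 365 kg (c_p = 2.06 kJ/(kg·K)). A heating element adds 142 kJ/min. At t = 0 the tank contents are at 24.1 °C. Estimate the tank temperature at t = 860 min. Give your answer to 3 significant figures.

67.8 °C

Unsteady energy balance on the tank contents: M c_p dT/dt = ṁ c_p (T_in − T) + 142.
τ = M/ṁ = 296.75 min; T_ss = T_in + Q̇/(ṁ c_p) = 14.3 + 142/(1.23·2.06) = 70.342 °C.
Solution: T(t) = T_ss + (T₀ − T_ss) e^(−t/τ).
T(860) = 70.342 + (-46.242)·e^(−860/296.75) = 70.342 + (-46.242)·0.055129 = 67.793 °C.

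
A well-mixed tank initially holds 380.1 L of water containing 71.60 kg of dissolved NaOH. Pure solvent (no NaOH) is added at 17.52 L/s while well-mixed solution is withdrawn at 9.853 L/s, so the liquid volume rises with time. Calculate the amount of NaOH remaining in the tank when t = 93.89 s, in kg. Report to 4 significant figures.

Let m(t) be the amount of NaOH. Volume: V(t) = V₀ + (Q_in − Q_out) t = 380.1 + 7.66700 t; V(93.89) = 1099.95 L.
No NaOH enters, so dm/dt = −Q_out · (m/V).
dm/m = −Q_out dt/(V₀ + 7.66700 t); integrating gives ln(m/m₀) = −(Q_out/(Q_in−Q_out)) ln(V/V₀).
m = m₀ (V₀/V)^(Q_out/(Q_in−Q_out)) = 71.60 × (380.1/1099.95)^(1.28512) = 18.2751 kg.

18.28 kg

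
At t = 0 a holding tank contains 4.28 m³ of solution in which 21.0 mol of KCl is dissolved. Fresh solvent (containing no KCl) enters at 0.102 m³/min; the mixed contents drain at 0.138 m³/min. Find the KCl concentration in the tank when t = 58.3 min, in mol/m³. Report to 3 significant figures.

Let m(t) be the amount of KCl. Volume: V(t) = V₀ + (Q_in − Q_out) t = 4.28 − 0.036000 t; V(58.3) = 2.1812 m³.
Species balance (pure solvent in): dm/dt = −Q_out · m/V(t).
dm/m = −Q_out dt/(V₀ − 0.036000 t); integrating gives ln(m/m₀) = −(Q_out/(Q_in−Q_out)) ln(V/V₀).
m = m₀ (V₀/V)^(Q_out/(Q_in−Q_out)) = 21.0 × (4.28/2.1812)^(-3.8333) = 1.5850 mol.
C = m/V = 1.5850/2.1812 = 0.72664 mol/m³.

0.727 mol/m³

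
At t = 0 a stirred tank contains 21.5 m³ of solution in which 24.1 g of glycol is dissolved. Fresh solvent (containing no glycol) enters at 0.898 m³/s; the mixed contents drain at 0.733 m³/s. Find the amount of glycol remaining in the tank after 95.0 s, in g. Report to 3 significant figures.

Let m(t) be the amount of glycol. Volume: V(t) = V₀ + (Q_in − Q_out) t = 21.5 + 0.16500 t; V(95.0) = 37.175 m³.
Solute balance: dm/dt = 0 − Q_out C = −Q_out m/V(t).
dm/m = −Q_out dt/(V₀ + 0.16500 t); integrating gives ln(m/m₀) = −(Q_out/(Q_in−Q_out)) ln(V/V₀).
m = m₀ (V₀/V)^(Q_out/(Q_in−Q_out)) = 24.1 × (21.5/37.175)^(4.4424) = 2.1162 g.

2.12 g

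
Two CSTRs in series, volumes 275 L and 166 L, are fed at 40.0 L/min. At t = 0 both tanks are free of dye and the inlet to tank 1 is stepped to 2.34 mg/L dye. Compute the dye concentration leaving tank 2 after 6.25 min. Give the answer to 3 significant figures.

Time constants: τᵢ = Vᵢ/Q for each well-mixed tank.
τ₁ = 275/40.0 = 6.8750 min; τ₂ = 166/40.0 = 4.1500 min.
Tank 1: C₁ = C_in(1 − e^(−t/τ₁)). Tank 2 (τ₁ ≠ τ₂): C₂ = C_in[1 − (τ₁ e^(−t/τ₁) − τ₂ e^(−t/τ₂))/(τ₁ − τ₂)].
At t = 6.25: e^(−t/τ₁) = 0.40289, e^(−t/τ₂) = 0.22179.
C₂ = 2.34·[1 − (6.8750·0.40289 − 4.1500·0.22179)/(2.7250)] = 2.34·0.32131 = 0.75186 mg/L.

0.752 mg/L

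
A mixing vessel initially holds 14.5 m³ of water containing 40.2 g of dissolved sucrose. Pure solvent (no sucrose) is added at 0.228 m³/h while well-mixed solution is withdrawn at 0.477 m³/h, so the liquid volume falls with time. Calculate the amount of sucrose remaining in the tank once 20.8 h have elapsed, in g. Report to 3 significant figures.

Total volume: dV/dt = Q_in − Q_out = -0.24900 m³/h, so V(t) = 14.5 − 0.24900 t and V(20.8) = 9.3208 m³.
No sucrose enters, so dm/dt = −Q_out · (m/V).
dm/m = −Q_out dt/(V₀ − 0.24900 t); integrating gives ln(m/m₀) = −(Q_out/(Q_in−Q_out)) ln(V/V₀).
m = m₀ (V₀/V)^(Q_out/(Q_in−Q_out)) = 40.2 × (14.5/9.3208)^(-1.9157) = 17.242 g.

17.2 g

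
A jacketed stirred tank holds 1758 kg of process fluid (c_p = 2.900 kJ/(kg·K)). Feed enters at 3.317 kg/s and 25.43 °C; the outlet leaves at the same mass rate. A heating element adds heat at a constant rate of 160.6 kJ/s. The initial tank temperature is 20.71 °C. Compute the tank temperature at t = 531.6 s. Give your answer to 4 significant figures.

34.27 °C

Heat balance on the well-mixed liquid: M c_p dT/dt = ṁ c_p (T_in − T) + 160.6.
τ = M/ṁ = 529.997 s; T_ss = T_in + Q̇/(ṁ c_p) = 25.43 + 160.6/(3.317·2.900) = 42.1256 °C.
This is linear first-order; T(t) = T_ss + (T₀ − T_ss) e^(−t/τ).
T(531.6) = 42.1256 + (-21.4156)·e^(−531.6/529.997) = 42.1256 + (-21.4156)·0.366768 = 34.2710 °C.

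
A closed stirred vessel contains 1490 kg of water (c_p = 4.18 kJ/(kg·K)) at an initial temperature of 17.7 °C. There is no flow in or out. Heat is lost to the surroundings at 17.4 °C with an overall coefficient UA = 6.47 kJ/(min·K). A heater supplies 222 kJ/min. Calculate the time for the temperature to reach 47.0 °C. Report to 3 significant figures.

Lumped-capacitance energy balance: M c_p dT/dt = UA(T_amb − T) + Q̇.
τ = M c_p/UA = 962.63 min; T_ss = T_amb + Q̇/UA = 17.4 + 222/6.47 = 51.712 °C.
T(t) = T_ss + (T₀ − T_ss)e^(−t/τ); set T = 47.0:
t = −τ ln[(T − T_ss)/(T₀ − T_ss)] = −962.63 · ln(0.13854) = 1902.7 min.

1900 min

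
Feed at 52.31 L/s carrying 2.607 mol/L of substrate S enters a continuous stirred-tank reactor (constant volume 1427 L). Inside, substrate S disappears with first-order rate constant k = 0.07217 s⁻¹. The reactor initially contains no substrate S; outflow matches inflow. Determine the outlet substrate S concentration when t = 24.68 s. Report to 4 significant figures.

Species balance: V dC/dt = Q C_in − Q C − k V C.
dC/dt = (Q/V) C_in − (Q/V + k) C; effective rate a = Q/V + k = 0.0366573 + 0.07217 = 0.108827 s⁻¹.
C_ss = Q C_in/(Q + kV) = 0.878140 mol/L; C(t) = C_ss + (C₀ − C_ss) e^(−a t).
C(24.68) = 0.878140 + (-0.878140)·e^(−0.108827·24.68) = 0.878140 + (-0.878140)·0.0681627 = 0.818284 mol/L.

0.8183 mol/L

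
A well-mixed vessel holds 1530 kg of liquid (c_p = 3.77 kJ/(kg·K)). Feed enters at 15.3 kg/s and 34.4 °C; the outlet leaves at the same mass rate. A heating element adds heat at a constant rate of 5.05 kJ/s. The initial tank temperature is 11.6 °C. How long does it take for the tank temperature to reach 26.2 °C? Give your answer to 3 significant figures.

Heat balance on the well-mixed liquid: M c_p dT/dt = ṁ c_p (T_in − T) + 5.05.
τ = M/ṁ = 100.00 s; T_ss = T_in + Q̇/(ṁ c_p) = 34.488 °C.
T(t) = T_ss + (T₀ − T_ss) e^(−t/τ). Set T = 26.2:
e^(−t/τ) = (26.2 − 34.488)/(11.6 − 34.488) = 0.36210
t = −100.00 · ln(0.36210) = 101.58 s.

102 s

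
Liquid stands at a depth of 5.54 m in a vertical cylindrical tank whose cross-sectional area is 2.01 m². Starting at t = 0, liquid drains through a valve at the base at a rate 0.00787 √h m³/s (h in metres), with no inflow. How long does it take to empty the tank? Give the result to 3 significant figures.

With no inflow, A dh/dt = −0.00787 √h.
This is separable: 2 d(√h)/dt = −0.00787/A, so √h = √h₀ − (0.00787/(2A)) t.
Set h = 0: 2√h₀ = (0.00787/A) t_empty ⇒ t_empty = 2A√h₀/0.00787.
t_empty = 2·2.01·√5.54/0.00787 = 4.0200·2.3537/0.00787 = 1202.3 s.

1200 s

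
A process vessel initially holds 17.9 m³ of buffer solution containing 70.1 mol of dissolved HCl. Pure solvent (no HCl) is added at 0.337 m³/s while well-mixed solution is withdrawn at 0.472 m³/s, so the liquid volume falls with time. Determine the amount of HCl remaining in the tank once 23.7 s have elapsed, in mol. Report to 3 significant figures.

35.2 mol

Let m(t) be the amount of HCl. Volume: V(t) = V₀ + (Q_in − Q_out) t = 17.9 − 0.13500 t; V(23.7) = 14.700 m³.
Species balance (pure solvent in): dm/dt = −Q_out · m/V(t).
dm/m = −Q_out dt/(V₀ − 0.13500 t); integrating gives ln(m/m₀) = −(Q_out/(Q_in−Q_out)) ln(V/V₀).
m = m₀ (V₀/V)^(Q_out/(Q_in−Q_out)) = 70.1 × (17.9/14.700)^(-3.4963) = 35.214 mol.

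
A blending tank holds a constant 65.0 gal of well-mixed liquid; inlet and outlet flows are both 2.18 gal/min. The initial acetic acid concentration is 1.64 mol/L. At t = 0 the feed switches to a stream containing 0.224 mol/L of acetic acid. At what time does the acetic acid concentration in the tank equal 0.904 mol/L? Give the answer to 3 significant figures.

21.9 min

Mass balance on the solute (V constant): V dC/dt = Q(C_in − C), so τ = V/Q = 29.817 min.
C(t) = C_in + (C₀ − C_in) e^(−t/τ). Set C = 0.904 and solve for t:
e^(−t/τ) = (C − C_in)/(C₀ − C_in) = (0.904 − 0.224)/(1.64 − 0.224) = 0.48023
t = −τ ln(…) = 29.817 × 0.73350 = 21.870 min.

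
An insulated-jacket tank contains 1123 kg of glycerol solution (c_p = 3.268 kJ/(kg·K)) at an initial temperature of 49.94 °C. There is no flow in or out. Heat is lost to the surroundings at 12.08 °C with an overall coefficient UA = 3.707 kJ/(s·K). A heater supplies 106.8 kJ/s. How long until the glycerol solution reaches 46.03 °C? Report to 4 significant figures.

560.1 s

M c_p dT/dt = −UA(T − T_amb) + Q̇.
τ = M c_p/UA = 990.009 s; T_ss = T_amb + Q̇/UA = 12.08 + 106.8/3.707 = 40.8904 °C.
T(t) = T_ss + (T₀ − T_ss)e^(−t/τ); set T = 46.03:
t = −τ ln[(T − T_ss)/(T₀ − T_ss)] = −990.009 · ln(0.567939) = 560.090 s.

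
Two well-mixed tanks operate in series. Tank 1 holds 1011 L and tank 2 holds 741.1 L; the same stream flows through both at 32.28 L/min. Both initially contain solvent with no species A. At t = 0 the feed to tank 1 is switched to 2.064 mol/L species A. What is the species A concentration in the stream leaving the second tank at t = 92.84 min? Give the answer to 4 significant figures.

1.764 mol/L

Species balance on tank i: dCᵢ/dt = (Cᵢ₋₁ − Cᵢ)/τᵢ with τᵢ = Vᵢ/Q.
τ₁ = 1011/32.28 = 31.3197 min; τ₂ = 741.1/32.28 = 22.9585 min.
Tank 1: C₁ = C_in(1 − e^(−t/τ₁)). Tank 2 (τ₁ ≠ τ₂): C₂ = C_in[1 − (τ₁ e^(−t/τ₁) − τ₂ e^(−t/τ₂))/(τ₁ − τ₂)].
At t = 92.84: e^(−t/τ₁) = 0.0515982, e^(−t/τ₂) = 0.0175304.
C₂ = 2.064·[1 − (31.3197·0.0515982 − 22.9585·0.0175304)/(8.36121)] = 2.064·0.854857 = 1.76443 mol/L.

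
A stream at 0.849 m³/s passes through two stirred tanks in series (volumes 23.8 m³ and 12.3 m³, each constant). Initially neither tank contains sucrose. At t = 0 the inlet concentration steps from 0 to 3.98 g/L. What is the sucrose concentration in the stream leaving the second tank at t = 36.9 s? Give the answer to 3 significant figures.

Species balance on tank i: dCᵢ/dt = (Cᵢ₋₁ − Cᵢ)/τᵢ with τᵢ = Vᵢ/Q.
τ₁ = 23.8/0.849 = 28.033 s; τ₂ = 12.3/0.849 = 14.488 s.
Tank 1: C₁ = C_in(1 − e^(−t/τ₁)). Tank 2 (τ₁ ≠ τ₂): C₂ = C_in[1 − (τ₁ e^(−t/τ₁) − τ₂ e^(−t/τ₂))/(τ₁ − τ₂)].
At t = 36.9: e^(−t/τ₁) = 0.26812, e^(−t/τ₂) = 0.078316.
C₂ = 3.98·[1 − (28.033·0.26812 − 14.488·0.078316)/(13.545)] = 3.98·0.52886 = 2.1049 g/L.

2.10 g/L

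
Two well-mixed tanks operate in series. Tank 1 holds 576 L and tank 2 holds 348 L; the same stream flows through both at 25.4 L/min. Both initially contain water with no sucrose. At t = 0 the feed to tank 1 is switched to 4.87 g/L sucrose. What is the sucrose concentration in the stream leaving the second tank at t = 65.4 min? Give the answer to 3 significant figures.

4.24 g/L

Species balance on tank i: dCᵢ/dt = (Cᵢ₋₁ − Cᵢ)/τᵢ with τᵢ = Vᵢ/Q.
τ₁ = 576/25.4 = 22.677 min; τ₂ = 348/25.4 = 13.701 min.
Solving the cascade with C₁(0)=C₂(0)=0 gives C₂(t) = C_in[1 − (τ₁ e^(−t/τ₁) − τ₂ e^(−t/τ₂))/(τ₁ − τ₂)].
At t = 65.4: e^(−t/τ₁) = 0.055913, e^(−t/τ₂) = 0.0084512.
C₂ = 4.87·[1 − (22.677·0.055913 − 13.701·0.0084512)/(8.9764)] = 4.87·0.87165 = 4.2449 g/L.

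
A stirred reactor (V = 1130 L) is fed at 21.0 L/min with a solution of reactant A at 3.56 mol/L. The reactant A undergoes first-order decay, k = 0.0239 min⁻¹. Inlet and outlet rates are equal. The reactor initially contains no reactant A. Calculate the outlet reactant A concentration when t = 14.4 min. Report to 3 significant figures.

0.713 mol/L

Accumulation = in − out − consumed: V dC/dt = Q C_in − Q C − k V C.
This is linear with rate a = Q/V + k = 0.042484 min⁻¹.
C_ss = Q C_in/(Q + kV) = 1.5573 mol/L; C(t) = C_ss + (C₀ − C_ss) e^(−a t).
C(14.4) = 1.5573 + (-1.5573)·e^(−0.042484·14.4) = 1.5573 + (-1.5573)·0.54239 = 0.71262 mol/L.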